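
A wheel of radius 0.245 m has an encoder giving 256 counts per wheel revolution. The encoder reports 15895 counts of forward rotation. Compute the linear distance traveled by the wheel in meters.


revs = 15895/256 = 62.089844
d = revs * 2*pi*r = 62.089844 * 2*pi*0.245 = 95.5799

95.5799 m


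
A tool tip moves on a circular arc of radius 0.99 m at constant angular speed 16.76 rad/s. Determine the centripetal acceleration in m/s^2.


a_c = omega^2 * r = 16.76^2 * 0.99 = 278.0886

278.0886 m/s^2


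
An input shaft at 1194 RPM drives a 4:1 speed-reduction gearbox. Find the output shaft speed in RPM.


omega_out = omega_in / N = 1194 / 4 = 298.5000

298.5000 RPM


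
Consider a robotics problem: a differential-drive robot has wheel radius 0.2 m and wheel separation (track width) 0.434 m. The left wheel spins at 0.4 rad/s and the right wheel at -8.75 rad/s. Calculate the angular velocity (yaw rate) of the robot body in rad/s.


omega = r*(wR - wL)/L = 0.2*(-8.75 - (0.4))/0.434 = -4.2166

-4.2166 rad/s


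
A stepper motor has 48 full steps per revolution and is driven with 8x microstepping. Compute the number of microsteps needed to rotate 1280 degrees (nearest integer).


step_size = 360/(48*8) = 360/384 = 0.937500 deg
n = 1280/(360/384) = 1280*384/360 = 1365.3333 -> 1365

1365 steps


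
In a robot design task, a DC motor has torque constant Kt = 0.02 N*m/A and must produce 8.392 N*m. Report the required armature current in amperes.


I = tau / Kt = 8.392/0.02 = 419.6000

419.6000 A


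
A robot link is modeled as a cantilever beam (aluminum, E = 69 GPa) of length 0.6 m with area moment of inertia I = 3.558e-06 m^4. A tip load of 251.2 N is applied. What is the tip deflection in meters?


delta = F*L^3/(3*E*I) = 251.2*0.6^3/(3*6.900e+10*3.558e-06)
      = 54.2592/736506 = 7.3671e-05

7.3671e-05 m


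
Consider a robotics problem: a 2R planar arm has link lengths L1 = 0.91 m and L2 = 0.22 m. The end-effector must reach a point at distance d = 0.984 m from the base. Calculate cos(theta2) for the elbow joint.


cos(th2) = (d^2 - L1^2 - L2^2)/(2*L1*L2) = (0.984^2 - 0.91^2 - 0.22^2)/(2*0.91*0.22) = 0.2292

0.2292


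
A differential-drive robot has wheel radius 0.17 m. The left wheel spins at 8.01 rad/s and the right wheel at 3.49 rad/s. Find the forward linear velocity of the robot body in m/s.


v = r*(wR + wL)/2 = 0.17*(3.49 + 8.01)/2 = 0.9775

0.9775 m/s


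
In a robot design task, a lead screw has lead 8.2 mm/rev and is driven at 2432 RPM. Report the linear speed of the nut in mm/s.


v = lead * (RPM/60) = 8.2*2432/60 = 332.3733

332.3733 mm/s


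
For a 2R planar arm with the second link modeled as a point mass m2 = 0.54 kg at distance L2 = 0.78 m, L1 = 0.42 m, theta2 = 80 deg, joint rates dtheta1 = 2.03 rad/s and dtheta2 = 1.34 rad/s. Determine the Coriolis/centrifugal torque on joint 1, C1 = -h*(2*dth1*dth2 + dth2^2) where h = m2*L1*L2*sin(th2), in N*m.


h = m2*L1*L2*sin(th2) = 0.54*0.42*0.78*sin(80 deg) = 0.174216
C1 = -h*(2*2.03*1.34 + 1.34^2) = -0.174216*7.2360 = -1.2606

-1.2606 N*m


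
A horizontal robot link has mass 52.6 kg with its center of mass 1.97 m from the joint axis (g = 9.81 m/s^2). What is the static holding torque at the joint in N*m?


tau = m*g*L = 52.6 * 9.81 * 1.97 = 1016.5318

1016.5318 N*m


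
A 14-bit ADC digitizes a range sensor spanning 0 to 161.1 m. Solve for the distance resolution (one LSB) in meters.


res = range / 2^n = 161.1/2^14 = 161.1/16384 = 0.0098

0.0098 m


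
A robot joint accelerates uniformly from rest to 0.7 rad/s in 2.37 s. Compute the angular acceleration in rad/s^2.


alpha = delta_omega / t = 0.7 / 2.37 = 0.2954

0.2954 rad/s^2


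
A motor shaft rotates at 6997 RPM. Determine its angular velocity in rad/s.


omega = 6997 * 2*pi/60 = 732.7241

732.7241 rad/s


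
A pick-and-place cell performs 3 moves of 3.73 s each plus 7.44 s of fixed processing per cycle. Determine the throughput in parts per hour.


T_cycle = 3*3.73 + 7.44 = 18.6300 s
rate = 3600/T = 193.2367

193.2367 parts/hour


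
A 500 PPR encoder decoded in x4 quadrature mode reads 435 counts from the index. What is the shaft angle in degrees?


angle = counts * 360 / (PPR*4) = 435 * 360 / 2000 = 78.3000

78.3000 degrees


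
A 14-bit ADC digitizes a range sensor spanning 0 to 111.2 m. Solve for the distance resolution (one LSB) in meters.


res = range / 2^n = 111.2/2^14 = 111.2/16384 = 0.0068

0.0068 m


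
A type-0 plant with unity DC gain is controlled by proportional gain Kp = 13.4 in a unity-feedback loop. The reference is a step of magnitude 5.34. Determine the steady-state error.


e_ss = R/(1 + Kp) = 5.34/(1 + 13.4) = 5.34/14.4000 = 0.3708

0.3708


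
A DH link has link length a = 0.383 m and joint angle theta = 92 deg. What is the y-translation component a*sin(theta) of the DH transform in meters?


a*sin(theta) = 0.383*sin(92 deg) = 0.3828

0.3828 m


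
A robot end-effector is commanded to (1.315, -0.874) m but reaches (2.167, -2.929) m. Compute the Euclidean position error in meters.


dx = 2.167 - (1.315) = 0.8520, dy = -2.929 - (-0.874) = -2.0550
err = sqrt(0.725904 + 4.223025) = 2.2246

2.2246 m


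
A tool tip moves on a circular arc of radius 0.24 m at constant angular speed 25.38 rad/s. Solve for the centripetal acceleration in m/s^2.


a_c = omega^2 * r = 25.38^2 * 0.24 = 154.5947

154.5947 m/s^2


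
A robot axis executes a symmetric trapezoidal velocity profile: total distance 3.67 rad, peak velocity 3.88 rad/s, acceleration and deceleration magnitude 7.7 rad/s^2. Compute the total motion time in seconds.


t_acc = v/a = 3.88/7.7 = 0.503896 s
d_acc = v^2/(2a) = 0.977558 rad (each ramp)
d_cruise = 3.67 - 2*0.977558 = 1.714884 rad
t_cruise = 1.714884/3.88 = 0.441980 s
t_total = 2*0.503896 + 0.441980 = 1.4498

1.4498 s


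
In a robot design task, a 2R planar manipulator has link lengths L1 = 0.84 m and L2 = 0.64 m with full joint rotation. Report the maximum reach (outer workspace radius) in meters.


r_max = L1 + L2 = 0.84 + 0.64 = 1.4800

1.4800 m


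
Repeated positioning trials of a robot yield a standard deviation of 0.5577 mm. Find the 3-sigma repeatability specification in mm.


repeatability = 3*sigma = 3*0.5577 = 1.6731

1.6731 mm


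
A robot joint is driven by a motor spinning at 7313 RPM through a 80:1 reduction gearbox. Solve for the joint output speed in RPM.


omega_joint = omega_motor / N = 7313 / 80 = 91.4125

91.4125 RPM


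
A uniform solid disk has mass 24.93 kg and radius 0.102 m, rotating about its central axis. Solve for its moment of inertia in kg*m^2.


I = (1/2)*m*R^2 = 0.5*24.93*0.102^2 = 0.1297

0.1297 kg*m^2


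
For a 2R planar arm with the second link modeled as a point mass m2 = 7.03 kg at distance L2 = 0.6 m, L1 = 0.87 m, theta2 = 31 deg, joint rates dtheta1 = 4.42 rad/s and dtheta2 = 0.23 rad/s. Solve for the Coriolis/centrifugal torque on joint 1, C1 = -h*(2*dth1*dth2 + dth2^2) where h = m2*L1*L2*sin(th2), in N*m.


h = m2*L1*L2*sin(th2) = 7.03*0.87*0.6*sin(31 deg) = 1.890015
C1 = -h*(2*4.42*0.23 + 0.23^2) = -1.890015*2.0861 = -3.9428

-3.9428 N*m


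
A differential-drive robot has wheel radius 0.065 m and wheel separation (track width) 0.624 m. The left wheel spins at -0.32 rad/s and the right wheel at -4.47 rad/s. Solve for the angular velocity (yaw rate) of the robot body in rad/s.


omega = r*(wR - wL)/L = 0.065*(-4.47 - (-0.32))/0.624 = -0.4323

-0.4323 rad/s


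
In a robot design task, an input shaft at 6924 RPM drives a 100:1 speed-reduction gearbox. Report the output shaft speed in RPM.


omega_out = omega_in / N = 6924 / 100 = 69.2400

69.2400 RPM


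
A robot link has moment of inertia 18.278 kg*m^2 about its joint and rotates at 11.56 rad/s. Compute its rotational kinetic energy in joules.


KE = (1/2)*I*omega^2 = 0.5*18.278*11.56^2 = 1221.2775

1221.2775 J


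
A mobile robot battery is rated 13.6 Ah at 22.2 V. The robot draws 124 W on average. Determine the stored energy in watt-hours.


E = capacity * V = 13.6*22.2 = 301.9200

301.9200 Wh


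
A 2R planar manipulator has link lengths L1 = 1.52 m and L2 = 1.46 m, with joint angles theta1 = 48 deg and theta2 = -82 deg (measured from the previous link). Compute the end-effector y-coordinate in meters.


y = L1*sin(th1) + L2*sin(th1+th2) = 1.52*sin(48 deg) + 1.46*sin(-34 deg) = 0.3132

0.3132 m


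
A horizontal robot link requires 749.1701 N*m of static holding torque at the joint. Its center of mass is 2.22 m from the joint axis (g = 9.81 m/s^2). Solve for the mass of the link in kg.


m = tau / (g*L) = 749.1701 / (9.81 * 2.22) = 34.4000

34.4000 kg


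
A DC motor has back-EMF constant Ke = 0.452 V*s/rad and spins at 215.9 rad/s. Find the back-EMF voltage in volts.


V_emf = Ke * omega = 0.452*215.9 = 97.5868

97.5868 V


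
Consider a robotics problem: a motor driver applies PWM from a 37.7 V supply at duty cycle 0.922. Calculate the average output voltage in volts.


V_avg = V_supply * D = 37.7*0.922 = 34.7594

34.7594 V


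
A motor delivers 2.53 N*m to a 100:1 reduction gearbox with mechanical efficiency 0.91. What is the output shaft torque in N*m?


tau_out = tau_in * N * eta = 2.53 * 100 * 0.91 = 230.2300

230.2300 N*m


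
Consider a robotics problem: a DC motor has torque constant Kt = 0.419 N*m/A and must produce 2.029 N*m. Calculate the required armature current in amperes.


I = tau / Kt = 2.029/0.419 = 4.8425

4.8425 A


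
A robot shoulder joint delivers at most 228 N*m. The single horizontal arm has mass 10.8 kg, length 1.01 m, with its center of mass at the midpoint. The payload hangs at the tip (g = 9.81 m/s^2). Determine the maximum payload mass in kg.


tau_arm = m_arm*g*(L/2) = 10.8*9.81*1.01/2 = 53.5037 N*m
tau_payload = tau_max - tau_arm = 228 - 53.5037 = 174.4963
m_payload = tau_payload / (g*L) = 174.4963 / (9.81*1.01) = 17.6115

17.6115 kg


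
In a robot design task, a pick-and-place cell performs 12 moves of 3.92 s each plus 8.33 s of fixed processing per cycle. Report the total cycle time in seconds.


T = 12*3.92 + 8.33 = 55.3700

55.3700 s


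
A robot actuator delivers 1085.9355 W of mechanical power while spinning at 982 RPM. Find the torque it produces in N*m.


omega = 982 * 2*pi/60 = 102.834800 rad/s
tau = P / omega = 1085.9355 / 102.834800 = 10.5600

10.5600 N*m


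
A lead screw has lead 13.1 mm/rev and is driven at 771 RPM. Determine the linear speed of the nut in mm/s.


v = lead * (RPM/60) = 13.1*771/60 = 168.3350

168.3350 mm/s


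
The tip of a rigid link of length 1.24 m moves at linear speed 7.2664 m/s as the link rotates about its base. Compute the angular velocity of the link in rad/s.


omega = v / L = 7.2664 / 1.24 = 5.8600

5.8600 rad/s


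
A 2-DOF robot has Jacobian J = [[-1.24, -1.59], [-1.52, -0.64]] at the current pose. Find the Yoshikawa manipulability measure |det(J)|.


det(J) = -1.24*-0.64 - (-1.59)*(-1.52) = -1.6232
|det(J)| = 1.6232

1.6232


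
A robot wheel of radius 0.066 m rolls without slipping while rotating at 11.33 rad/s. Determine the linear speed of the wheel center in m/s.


v = omega * r = 11.33 * 0.066 = 0.7478

0.7478 m/s


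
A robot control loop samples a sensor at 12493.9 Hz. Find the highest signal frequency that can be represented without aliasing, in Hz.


f_max = f_s/2 = 12493.9/2 = 6246.9500

6246.9500 Hz


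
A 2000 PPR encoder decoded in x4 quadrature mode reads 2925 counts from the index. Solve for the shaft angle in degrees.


angle = counts * 360 / (PPR*4) = 2925 * 360 / 8000 = 131.6250

131.6250 degrees


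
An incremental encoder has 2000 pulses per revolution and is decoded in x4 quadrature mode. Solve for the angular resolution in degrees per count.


resolution = 360 / (PPR * 4) = 360 / 8000 = 0.0450

0.0450 degrees


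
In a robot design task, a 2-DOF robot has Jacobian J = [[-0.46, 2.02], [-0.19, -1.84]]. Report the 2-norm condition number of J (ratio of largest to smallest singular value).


JJ^T eigenvalues: trace(JJ^T) = 7.7137, det(JJ^T) = det(J)^2 = 1.51339204
s_max^2 = (7.7137 + sqrt(53.44759953))/2 = 7.51224326
s_min^2 = (7.7137 - sqrt(53.44759953))/2 = 0.20145674
kappa = s_max/s_min = sqrt(7.51224326/0.20145674) = 6.1065

6.1065


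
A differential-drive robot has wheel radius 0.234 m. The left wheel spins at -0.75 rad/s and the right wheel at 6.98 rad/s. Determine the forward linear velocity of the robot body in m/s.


v = r*(wR + wL)/2 = 0.234*(6.98 + -0.75)/2 = 0.7289

0.7289 m/s


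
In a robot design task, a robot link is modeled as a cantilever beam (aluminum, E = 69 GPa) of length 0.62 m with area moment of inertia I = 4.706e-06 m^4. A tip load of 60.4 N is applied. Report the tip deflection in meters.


delta = F*L^3/(3*E*I) = 60.4*0.62^3/(3*6.900e+10*4.706e-06)
      = 14.3950112/974142 = 1.4777e-05

1.4777e-05 m


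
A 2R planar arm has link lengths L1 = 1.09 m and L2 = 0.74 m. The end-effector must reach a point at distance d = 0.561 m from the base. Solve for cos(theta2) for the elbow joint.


cos(th2) = (d^2 - L1^2 - L2^2)/(2*L1*L2) = (0.561^2 - 1.09^2 - 0.74^2)/(2*1.09*0.74) = -0.8808

-0.8808


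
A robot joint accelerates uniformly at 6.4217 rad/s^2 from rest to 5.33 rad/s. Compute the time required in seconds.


t = delta_omega / alpha = 5.33 / 6.4217 = 0.8300

0.8300 s


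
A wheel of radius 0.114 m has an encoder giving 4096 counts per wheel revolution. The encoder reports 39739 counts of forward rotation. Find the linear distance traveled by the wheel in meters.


revs = 39739/4096 = 9.701904
d = revs * 2*pi*r = 9.701904 * 2*pi*0.114 = 6.9493

6.9493 m


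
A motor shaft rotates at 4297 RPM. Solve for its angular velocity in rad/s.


omega = 4297 * 2*pi/60 = 449.9808

449.9808 rad/s


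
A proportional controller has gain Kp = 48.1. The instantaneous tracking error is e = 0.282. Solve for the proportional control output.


u_P = Kp * e = 48.1 * 0.282 = 13.5642

13.5642


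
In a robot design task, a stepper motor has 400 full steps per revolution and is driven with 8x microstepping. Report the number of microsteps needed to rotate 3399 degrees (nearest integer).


step_size = 360/(400*8) = 360/3200 = 0.112500 deg
n = 3399/(360/3200) = 3399*3200/360 = 30213.3333 -> 30213

30213 steps


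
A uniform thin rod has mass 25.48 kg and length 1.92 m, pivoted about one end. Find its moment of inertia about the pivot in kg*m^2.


I = (1/3)*m*L^2 = (1/3)*25.48*1.92^2 = 31.3098

31.3098 kg*m^2


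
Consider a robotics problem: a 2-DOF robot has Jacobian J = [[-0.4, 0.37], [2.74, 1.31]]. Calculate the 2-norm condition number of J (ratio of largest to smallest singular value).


JJ^T eigenvalues: trace(JJ^T) = 9.5206, det(JJ^T) = det(J)^2 = 2.36482884
s_max^2 = (9.5206 + sqrt(81.18250900))/2 = 9.26536684
s_min^2 = (9.5206 - sqrt(81.18250900))/2 = 0.25523316
kappa = s_max/s_min = sqrt(9.26536684/0.25523316) = 6.0251

6.0251


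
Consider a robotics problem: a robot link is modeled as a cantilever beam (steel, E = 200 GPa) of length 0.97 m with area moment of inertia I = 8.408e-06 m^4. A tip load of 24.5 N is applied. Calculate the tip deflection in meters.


delta = F*L^3/(3*E*I) = 24.5*0.97^3/(3*2.000e+11*8.408e-06)
      = 22.3604885/5044800 = 4.4324e-06

4.4324e-06 m


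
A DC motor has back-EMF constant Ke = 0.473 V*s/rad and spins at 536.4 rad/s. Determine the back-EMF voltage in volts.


V_emf = Ke * omega = 0.473*536.4 = 253.7172

253.7172 V


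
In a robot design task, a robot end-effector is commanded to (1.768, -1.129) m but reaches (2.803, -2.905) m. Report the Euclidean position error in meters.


dx = 2.803 - (1.768) = 1.0350, dy = -2.905 - (-1.129) = -1.7760
err = sqrt(1.071225 + 3.154176) = 2.0556

2.0556 m


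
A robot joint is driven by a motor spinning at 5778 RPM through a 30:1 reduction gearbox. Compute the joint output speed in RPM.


omega_joint = omega_motor / N = 5778 / 30 = 192.6000

192.6000 RPM


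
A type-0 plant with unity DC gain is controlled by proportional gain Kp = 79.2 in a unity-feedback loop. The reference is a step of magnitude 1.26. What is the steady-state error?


e_ss = R/(1 + Kp) = 1.26/(1 + 79.2) = 1.26/80.2000 = 0.0157

0.0157


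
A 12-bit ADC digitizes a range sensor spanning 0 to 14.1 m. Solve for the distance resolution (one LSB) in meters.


res = range / 2^n = 14.1/2^12 = 14.1/4096 = 0.0034

0.0034 m


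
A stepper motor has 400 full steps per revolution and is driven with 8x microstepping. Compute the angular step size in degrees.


step = 360/(400*8) = 360/3200 = 0.1125

0.1125 degrees


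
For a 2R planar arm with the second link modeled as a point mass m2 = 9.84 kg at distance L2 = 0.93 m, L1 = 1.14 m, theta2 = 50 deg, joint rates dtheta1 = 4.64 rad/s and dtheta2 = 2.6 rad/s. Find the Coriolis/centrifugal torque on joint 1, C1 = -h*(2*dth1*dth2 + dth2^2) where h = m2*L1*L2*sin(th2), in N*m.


h = m2*L1*L2*sin(th2) = 9.84*1.14*0.93*sin(50 deg) = 7.991658
C1 = -h*(2*4.64*2.6 + 2.6^2) = -7.991658*30.8880 = -246.8463

-246.8463 N*m


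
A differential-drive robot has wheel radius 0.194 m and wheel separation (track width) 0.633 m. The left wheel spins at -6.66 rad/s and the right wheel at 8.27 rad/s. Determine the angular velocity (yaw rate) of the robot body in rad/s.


omega = r*(wR - wL)/L = 0.194*(8.27 - (-6.66))/0.633 = 4.5757

4.5757 rad/s


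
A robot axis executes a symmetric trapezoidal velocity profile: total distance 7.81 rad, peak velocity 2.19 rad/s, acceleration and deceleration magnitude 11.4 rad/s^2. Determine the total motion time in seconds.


t_acc = v/a = 2.19/11.4 = 0.192105 s
d_acc = v^2/(2a) = 0.210355 rad (each ramp)
d_cruise = 7.81 - 2*0.210355 = 7.389290 rad
t_cruise = 7.389290/2.19 = 3.374105 s
t_total = 2*0.192105 + 3.374105 = 3.7583

3.7583 s


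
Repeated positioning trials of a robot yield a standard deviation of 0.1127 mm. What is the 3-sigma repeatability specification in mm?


repeatability = 3*sigma = 3*0.1127 = 0.3381

0.3381 mm


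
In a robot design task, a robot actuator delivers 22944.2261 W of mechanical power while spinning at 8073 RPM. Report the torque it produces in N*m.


omega = 8073 * 2*pi/60 = 845.402583 rad/s
tau = P / omega = 22944.2261 / 845.402583 = 27.1400

27.1400 N*m


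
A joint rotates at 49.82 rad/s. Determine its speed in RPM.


RPM = 49.82 * 60/(2*pi) = 475.7460

475.7460 RPM


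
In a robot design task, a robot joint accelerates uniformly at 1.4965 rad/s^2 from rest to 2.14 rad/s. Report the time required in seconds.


t = delta_omega / alpha = 2.14 / 1.4965 = 1.4300

1.4300 s


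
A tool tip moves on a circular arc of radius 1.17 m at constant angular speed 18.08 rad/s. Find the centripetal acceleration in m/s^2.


a_c = omega^2 * r = 18.08^2 * 1.17 = 382.4571

382.4571 m/s^2


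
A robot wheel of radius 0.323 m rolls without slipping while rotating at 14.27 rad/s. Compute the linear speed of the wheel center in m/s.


v = omega * r = 14.27 * 0.323 = 4.6092

4.6092 m/s


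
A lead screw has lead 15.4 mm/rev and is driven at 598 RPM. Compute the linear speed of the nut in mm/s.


v = lead * (RPM/60) = 15.4*598/60 = 153.4867

153.4867 mm/s


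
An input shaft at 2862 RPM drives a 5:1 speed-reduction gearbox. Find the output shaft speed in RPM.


omega_out = omega_in / N = 2862 / 5 = 572.4000

572.4000 RPM


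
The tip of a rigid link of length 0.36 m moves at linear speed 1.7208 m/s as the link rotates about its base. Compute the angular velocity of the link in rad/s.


omega = v / L = 1.7208 / 0.36 = 4.7800

4.7800 rad/s


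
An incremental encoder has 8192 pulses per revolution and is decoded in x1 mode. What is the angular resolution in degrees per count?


resolution = 360 / (PPR * 1) = 360 / 8192 = 0.0439

0.0439 degrees


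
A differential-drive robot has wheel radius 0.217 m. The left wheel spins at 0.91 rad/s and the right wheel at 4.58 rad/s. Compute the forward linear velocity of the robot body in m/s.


v = r*(wR + wL)/2 = 0.217*(4.58 + 0.91)/2 = 0.5957

0.5957 m/s


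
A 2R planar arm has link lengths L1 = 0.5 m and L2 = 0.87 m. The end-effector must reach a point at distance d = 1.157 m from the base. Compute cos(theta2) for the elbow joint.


cos(th2) = (d^2 - L1^2 - L2^2)/(2*L1*L2) = (1.157^2 - 0.5^2 - 0.87^2)/(2*0.5*0.87) = 0.3813

0.3813


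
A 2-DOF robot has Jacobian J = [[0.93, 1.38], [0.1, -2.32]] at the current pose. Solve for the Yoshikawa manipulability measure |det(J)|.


det(J) = 0.93*-2.32 - (1.38)*(0.1) = -2.2956
|det(J)| = 2.2956

2.2956


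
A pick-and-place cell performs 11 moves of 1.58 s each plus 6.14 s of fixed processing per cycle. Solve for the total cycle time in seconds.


T = 11*1.58 + 6.14 = 23.5200

23.5200 s


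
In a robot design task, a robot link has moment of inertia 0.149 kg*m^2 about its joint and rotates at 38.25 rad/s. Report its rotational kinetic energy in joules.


KE = (1/2)*I*omega^2 = 0.5*0.149*38.25^2 = 108.9982

108.9982 J


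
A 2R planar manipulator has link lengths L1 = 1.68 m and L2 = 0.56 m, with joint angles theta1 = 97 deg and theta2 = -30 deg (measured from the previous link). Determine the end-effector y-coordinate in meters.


y = L1*sin(th1) + L2*sin(th1+th2) = 1.68*sin(97 deg) + 0.56*sin(67 deg) = 2.1830

2.1830 m


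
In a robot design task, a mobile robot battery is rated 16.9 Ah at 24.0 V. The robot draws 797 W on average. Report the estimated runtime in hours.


E = 16.9*24.0 = 405.6000 Wh
t = E/P = 405.6000/797 = 0.5089

0.5089 hours


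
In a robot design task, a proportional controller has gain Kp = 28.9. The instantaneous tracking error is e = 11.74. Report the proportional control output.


u_P = Kp * e = 28.9 * 11.74 = 339.2860

339.2860


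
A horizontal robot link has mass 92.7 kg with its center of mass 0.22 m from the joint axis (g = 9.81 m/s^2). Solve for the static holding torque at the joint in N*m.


tau = m*g*L = 92.7 * 9.81 * 0.22 = 200.0651

200.0651 N*m


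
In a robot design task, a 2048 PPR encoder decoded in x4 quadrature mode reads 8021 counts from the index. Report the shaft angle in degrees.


angle = counts * 360 / (PPR*4) = 8021 * 360 / 8192 = 352.4854

352.4854 degrees


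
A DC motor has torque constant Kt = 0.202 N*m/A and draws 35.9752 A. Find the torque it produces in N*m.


tau = Kt * I = 0.202*35.9752 = 7.2670

7.2670 N*m


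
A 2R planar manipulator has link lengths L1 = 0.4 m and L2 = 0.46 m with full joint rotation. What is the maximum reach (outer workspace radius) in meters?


r_max = L1 + L2 = 0.4 + 0.46 = 0.8600

0.8600 m


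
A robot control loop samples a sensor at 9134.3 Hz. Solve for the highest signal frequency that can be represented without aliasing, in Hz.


f_max = f_s/2 = 9134.3/2 = 4567.1500

4567.1500 Hz


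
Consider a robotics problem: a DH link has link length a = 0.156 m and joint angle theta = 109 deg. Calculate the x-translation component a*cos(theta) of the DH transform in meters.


a*cos(theta) = 0.156*cos(109 deg) = -0.0508

-0.0508 m


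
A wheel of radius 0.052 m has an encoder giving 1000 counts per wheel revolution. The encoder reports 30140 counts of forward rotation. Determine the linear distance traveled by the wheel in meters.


revs = 30140/1000 = 30.140000
d = revs * 2*pi*r = 30.140000 * 2*pi*0.052 = 9.8475

9.8475 m


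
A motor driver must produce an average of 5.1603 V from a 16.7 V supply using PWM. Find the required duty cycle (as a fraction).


D = V_avg/V_supply = 5.1603/16.7 = 0.3090

0.3090


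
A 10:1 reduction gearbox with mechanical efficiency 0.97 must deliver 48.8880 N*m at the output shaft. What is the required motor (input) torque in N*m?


tau_in = tau_out / (N * eta) = 48.8880 / (10 * 0.97) = 5.0400

5.0400 N*m


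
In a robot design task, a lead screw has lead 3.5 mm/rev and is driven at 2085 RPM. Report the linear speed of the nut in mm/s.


v = lead * (RPM/60) = 3.5*2085/60 = 121.6250

121.6250 mm/s


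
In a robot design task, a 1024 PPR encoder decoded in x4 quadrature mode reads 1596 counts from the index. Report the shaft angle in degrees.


angle = counts * 360 / (PPR*4) = 1596 * 360 / 4096 = 140.2734

140.2734 degrees


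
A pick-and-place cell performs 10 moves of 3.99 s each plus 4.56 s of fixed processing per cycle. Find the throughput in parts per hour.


T_cycle = 10*3.99 + 4.56 = 44.4600 s
rate = 3600/T = 80.9717

80.9717 parts/hour


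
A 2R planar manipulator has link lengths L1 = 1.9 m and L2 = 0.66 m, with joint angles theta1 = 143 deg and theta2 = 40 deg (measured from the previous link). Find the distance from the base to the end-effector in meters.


x = L1*cos(th1) + L2*cos(th1+th2) = -2.176503
y = L1*sin(th1) + L2*sin(th1+th2) = 1.108907
d = sqrt(x^2 + y^2) = sqrt(4.737165 + 1.229675) = 2.4427

2.4427 m


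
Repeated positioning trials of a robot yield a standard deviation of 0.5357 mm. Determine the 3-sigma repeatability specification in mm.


repeatability = 3*sigma = 3*0.5357 = 1.6071

1.6071 mm


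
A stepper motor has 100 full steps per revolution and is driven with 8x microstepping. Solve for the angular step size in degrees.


step = 360/(100*8) = 360/800 = 0.4500

0.4500 degrees


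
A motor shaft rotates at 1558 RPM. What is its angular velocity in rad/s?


omega = 1558 * 2*pi/60 = 163.1534

163.1534 rad/s


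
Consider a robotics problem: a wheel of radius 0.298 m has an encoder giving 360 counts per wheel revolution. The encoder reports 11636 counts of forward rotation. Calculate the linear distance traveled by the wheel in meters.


revs = 11636/360 = 32.322222
d = revs * 2*pi*r = 32.322222 * 2*pi*0.298 = 60.5198

60.5198 m


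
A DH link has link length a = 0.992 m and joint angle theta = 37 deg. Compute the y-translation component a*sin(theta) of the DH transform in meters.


a*sin(theta) = 0.992*sin(37 deg) = 0.5970

0.5970 m


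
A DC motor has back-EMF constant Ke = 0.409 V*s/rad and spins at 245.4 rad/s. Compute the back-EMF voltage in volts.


V_emf = Ke * omega = 0.409*245.4 = 100.3686

100.3686 V


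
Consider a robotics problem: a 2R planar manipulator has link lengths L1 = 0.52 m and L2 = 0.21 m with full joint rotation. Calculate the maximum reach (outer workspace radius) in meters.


r_max = L1 + L2 = 0.52 + 0.21 = 0.7300

0.7300 m


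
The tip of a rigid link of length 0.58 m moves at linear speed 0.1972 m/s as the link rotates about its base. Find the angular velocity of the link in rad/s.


omega = v / L = 0.1972 / 0.58 = 0.3400

0.3400 rad/s


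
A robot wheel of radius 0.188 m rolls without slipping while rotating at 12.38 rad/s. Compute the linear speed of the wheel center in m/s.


v = omega * r = 12.38 * 0.188 = 2.3274

2.3274 m/s


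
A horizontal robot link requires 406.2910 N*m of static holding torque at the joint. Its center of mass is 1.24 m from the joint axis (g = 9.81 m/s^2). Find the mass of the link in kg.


m = tau / (g*L) = 406.2910 / (9.81 * 1.24) = 33.4000

33.4000 kg


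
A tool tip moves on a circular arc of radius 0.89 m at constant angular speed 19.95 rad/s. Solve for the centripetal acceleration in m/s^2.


a_c = omega^2 * r = 19.95^2 * 0.89 = 354.2222

354.2222 m/s^2


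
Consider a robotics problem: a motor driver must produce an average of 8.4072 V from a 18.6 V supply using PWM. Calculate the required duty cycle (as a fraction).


D = V_avg/V_supply = 8.4072/18.6 = 0.4520

0.4520


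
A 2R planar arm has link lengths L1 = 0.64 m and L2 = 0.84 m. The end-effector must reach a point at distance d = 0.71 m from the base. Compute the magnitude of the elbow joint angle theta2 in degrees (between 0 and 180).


cos(th2) = (d^2 - L1^2 - L2^2)/(2*L1*L2) = (0.71^2 - 0.64^2 - 0.84^2)/(2*0.64*0.84) = -0.56835938
th2 = acos(-0.56835938) = 124.6359 deg

124.6359 degrees


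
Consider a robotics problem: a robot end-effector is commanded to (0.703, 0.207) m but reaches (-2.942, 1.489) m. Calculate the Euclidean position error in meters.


dx = -2.942 - (0.703) = -3.6450, dy = 1.489 - (0.207) = 1.2820
err = sqrt(13.286025 + 1.643524) = 3.8639

3.8639 m


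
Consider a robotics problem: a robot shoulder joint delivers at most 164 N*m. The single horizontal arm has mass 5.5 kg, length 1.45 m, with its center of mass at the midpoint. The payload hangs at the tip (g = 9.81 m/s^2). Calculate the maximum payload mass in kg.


tau_arm = m_arm*g*(L/2) = 5.5*9.81*1.45/2 = 39.1174 N*m
tau_payload = tau_max - tau_arm = 164 - 39.1174 = 124.8826
m_payload = tau_payload / (g*L) = 124.8826 / (9.81*1.45) = 8.7794

8.7794 kg


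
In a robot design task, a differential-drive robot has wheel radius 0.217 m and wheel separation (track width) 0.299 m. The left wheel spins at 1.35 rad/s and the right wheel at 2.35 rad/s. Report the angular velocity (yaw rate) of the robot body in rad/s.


omega = r*(wR - wL)/L = 0.217*(2.35 - (1.35))/0.299 = 0.7258

0.7258 rad/s


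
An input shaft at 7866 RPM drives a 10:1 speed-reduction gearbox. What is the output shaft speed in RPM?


omega_out = omega_in / N = 7866 / 10 = 786.6000

786.6000 RPM


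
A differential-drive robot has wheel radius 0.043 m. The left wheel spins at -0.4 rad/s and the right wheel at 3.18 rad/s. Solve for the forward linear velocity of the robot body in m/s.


v = r*(wR + wL)/2 = 0.043*(3.18 + -0.4)/2 = 0.0598

0.0598 m/s


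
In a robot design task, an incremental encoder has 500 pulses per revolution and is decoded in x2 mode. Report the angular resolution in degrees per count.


resolution = 360 / (PPR * 2) = 360 / 1000 = 0.3600

0.3600 degrees


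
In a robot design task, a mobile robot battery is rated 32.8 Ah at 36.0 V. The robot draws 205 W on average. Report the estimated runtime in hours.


E = 32.8*36.0 = 1180.8000 Wh
t = E/P = 1180.8000/205 = 5.7600

5.7600 hours


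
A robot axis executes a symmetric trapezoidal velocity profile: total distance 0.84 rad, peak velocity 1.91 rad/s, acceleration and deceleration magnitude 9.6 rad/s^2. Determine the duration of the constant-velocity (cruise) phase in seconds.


t_acc = v/a = 0.198958 s, d_acc = v^2/(2a) = 0.190005 rad each
d_cruise = 0.84 - 2*0.190005 = 0.459990 rad
t_cruise = d_cruise/v = 0.459990/1.91 = 0.2408

0.2408 s


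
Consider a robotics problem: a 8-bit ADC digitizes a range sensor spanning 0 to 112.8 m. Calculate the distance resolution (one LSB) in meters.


res = range / 2^n = 112.8/2^8 = 112.8/256 = 0.4406

0.4406 m


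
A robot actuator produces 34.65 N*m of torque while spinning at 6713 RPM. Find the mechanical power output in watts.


omega = 6713 * 2*pi/60 = 702.983716 rad/s
P = tau * omega = 34.65 * 702.983716 = 24358.3858

24358.3858 W


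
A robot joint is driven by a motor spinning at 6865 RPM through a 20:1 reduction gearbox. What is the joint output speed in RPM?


omega_joint = omega_motor / N = 6865 / 20 = 343.2500

343.2500 RPM


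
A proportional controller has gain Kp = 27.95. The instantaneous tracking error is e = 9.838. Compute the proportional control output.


u_P = Kp * e = 27.95 * 9.838 = 274.9721

274.9721


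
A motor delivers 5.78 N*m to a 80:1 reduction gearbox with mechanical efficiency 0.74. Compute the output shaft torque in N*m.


tau_out = tau_in * N * eta = 5.78 * 80 * 0.74 = 342.1760

342.1760 N*m


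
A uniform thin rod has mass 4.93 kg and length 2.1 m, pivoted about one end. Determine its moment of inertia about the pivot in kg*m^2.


I = (1/3)*m*L^2 = (1/3)*4.93*2.1^2 = 7.2471

7.2471 kg*m^2


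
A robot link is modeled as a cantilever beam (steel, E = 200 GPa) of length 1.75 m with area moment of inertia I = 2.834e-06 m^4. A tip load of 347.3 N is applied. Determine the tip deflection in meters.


delta = F*L^3/(3*E*I) = 347.3*1.75^3/(3*2.000e+11*2.834e-06)
      = 1861.3109375/1700400 = 0.0011

0.0011 m


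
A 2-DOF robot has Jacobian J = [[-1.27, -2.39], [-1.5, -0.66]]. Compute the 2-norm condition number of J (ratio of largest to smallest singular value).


JJ^T eigenvalues: trace(JJ^T) = 10.0106, det(JJ^T) = det(J)^2 = 7.54491024
s_max^2 = (10.0106 + sqrt(70.03247140))/2 = 9.18957029
s_min^2 = (10.0106 - sqrt(70.03247140))/2 = 0.82102971
kappa = s_max/s_min = sqrt(9.18957029/0.82102971) = 3.3456

3.3456


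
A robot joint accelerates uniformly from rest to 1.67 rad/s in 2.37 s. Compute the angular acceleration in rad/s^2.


alpha = delta_omega / t = 1.67 / 2.37 = 0.7046

0.7046 rad/s^2


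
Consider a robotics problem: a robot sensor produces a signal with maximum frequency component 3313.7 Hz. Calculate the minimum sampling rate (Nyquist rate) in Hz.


f_s,min = 2*f_max = 2*3313.7 = 6627.4000

6627.4000 Hz


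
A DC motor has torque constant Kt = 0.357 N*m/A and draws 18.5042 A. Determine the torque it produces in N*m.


tau = Kt * I = 0.357*18.5042 = 6.6060

6.6060 N*m


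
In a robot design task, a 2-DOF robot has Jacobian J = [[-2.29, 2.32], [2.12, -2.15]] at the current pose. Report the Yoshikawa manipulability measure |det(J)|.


det(J) = -2.29*-2.15 - (2.32)*(2.12) = 0.0051
|det(J)| = 0.0051

0.0051


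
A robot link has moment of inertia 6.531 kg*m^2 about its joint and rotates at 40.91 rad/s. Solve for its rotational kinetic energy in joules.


KE = (1/2)*I*omega^2 = 0.5*6.531*40.91^2 = 5465.2326

5465.2326 J


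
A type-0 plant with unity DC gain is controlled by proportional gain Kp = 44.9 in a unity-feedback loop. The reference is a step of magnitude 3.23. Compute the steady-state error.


e_ss = R/(1 + Kp) = 3.23/(1 + 44.9) = 3.23/45.9000 = 0.0704

0.0704


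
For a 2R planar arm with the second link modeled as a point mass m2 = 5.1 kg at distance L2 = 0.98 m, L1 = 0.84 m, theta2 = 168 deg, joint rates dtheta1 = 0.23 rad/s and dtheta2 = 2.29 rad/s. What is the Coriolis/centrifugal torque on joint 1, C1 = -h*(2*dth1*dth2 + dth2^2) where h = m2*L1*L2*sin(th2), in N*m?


h = m2*L1*L2*sin(th2) = 5.1*0.84*0.98*sin(168 deg) = 0.872880
C1 = -h*(2*0.23*2.29 + 2.29^2) = -0.872880*6.2975 = -5.4970

-5.4970 N*m


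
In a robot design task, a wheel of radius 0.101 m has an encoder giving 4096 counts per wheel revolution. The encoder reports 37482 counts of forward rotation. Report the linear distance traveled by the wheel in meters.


revs = 37482/4096 = 9.150879
d = revs * 2*pi*r = 9.150879 * 2*pi*0.101 = 5.8072

5.8072 m


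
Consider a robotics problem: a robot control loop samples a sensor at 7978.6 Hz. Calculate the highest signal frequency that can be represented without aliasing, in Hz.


f_max = f_s/2 = 7978.6/2 = 3989.3000

3989.3000 Hz


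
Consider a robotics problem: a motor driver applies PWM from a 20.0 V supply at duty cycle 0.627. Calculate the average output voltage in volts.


V_avg = V_supply * D = 20.0*0.627 = 12.5400

12.5400 V


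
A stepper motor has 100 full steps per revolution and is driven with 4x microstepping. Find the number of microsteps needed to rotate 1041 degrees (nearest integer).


step_size = 360/(100*4) = 360/400 = 0.900000 deg
n = 1041/(360/400) = 1041*400/360 = 1156.6667 -> 1157

1157 steps


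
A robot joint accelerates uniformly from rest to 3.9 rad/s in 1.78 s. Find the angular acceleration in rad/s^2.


alpha = delta_omega / t = 3.9 / 1.78 = 2.1910

2.1910 rad/s^2


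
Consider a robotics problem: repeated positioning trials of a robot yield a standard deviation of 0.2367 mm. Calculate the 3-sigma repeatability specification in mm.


repeatability = 3*sigma = 3*0.2367 = 0.7101

0.7101 mm


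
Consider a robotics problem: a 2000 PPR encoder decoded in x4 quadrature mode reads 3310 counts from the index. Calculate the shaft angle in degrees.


angle = counts * 360 / (PPR*4) = 3310 * 360 / 8000 = 148.9500

148.9500 degrees


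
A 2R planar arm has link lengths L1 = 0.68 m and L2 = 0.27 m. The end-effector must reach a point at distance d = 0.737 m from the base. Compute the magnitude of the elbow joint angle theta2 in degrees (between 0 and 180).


cos(th2) = (d^2 - L1^2 - L2^2)/(2*L1*L2) = (0.737^2 - 0.68^2 - 0.27^2)/(2*0.68*0.27) = 0.02142974
th2 = acos(0.02142974) = 88.7721 deg

88.7721 degrees


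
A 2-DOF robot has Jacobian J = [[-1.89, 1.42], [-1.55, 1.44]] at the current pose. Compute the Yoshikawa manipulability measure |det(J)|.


det(J) = -1.89*1.44 - (1.42)*(-1.55) = -0.5206
|det(J)| = 0.5206

0.5206


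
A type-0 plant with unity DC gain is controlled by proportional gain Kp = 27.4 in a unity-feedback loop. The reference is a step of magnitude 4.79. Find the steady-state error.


e_ss = R/(1 + Kp) = 4.79/(1 + 27.4) = 4.79/28.4000 = 0.1687

0.1687


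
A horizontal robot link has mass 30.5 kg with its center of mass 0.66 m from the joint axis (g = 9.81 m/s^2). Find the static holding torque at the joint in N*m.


tau = m*g*L = 30.5 * 9.81 * 0.66 = 197.4753

197.4753 N*m


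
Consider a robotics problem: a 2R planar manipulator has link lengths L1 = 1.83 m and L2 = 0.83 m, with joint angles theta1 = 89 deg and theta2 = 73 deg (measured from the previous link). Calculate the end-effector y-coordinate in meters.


y = L1*sin(th1) + L2*sin(th1+th2) = 1.83*sin(89 deg) + 0.83*sin(162 deg) = 2.0862

2.0862 m


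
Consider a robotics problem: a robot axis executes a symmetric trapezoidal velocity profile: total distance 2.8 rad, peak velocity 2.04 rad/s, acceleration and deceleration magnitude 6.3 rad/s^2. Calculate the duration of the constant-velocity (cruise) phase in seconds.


t_acc = v/a = 0.323810 s, d_acc = v^2/(2a) = 0.330286 rad each
d_cruise = 2.8 - 2*0.330286 = 2.139428 rad
t_cruise = d_cruise/v = 2.139428/2.04 = 1.0487

1.0487 s


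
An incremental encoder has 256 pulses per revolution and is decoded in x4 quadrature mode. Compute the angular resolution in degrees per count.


resolution = 360 / (PPR * 4) = 360 / 1024 = 0.3516

0.3516 degrees


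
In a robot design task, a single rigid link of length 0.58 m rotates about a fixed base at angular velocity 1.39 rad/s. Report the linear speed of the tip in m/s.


v = L*omega = 0.58 * 1.39 = 0.8062

0.8062 m/s


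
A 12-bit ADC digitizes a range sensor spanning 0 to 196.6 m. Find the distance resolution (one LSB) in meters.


res = range / 2^n = 196.6/2^12 = 196.6/4096 = 0.0480

0.0480 m


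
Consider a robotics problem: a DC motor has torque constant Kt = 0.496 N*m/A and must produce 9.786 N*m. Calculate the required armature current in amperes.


I = tau / Kt = 9.786/0.496 = 19.7298

19.7298 A


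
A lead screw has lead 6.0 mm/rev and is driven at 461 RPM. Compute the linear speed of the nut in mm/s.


v = lead * (RPM/60) = 6.0*461/60 = 46.1000

46.1000 mm/s


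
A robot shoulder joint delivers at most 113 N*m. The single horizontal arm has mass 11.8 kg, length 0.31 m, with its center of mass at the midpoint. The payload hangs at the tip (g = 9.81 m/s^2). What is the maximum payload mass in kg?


tau_arm = m_arm*g*(L/2) = 11.8*9.81*0.31/2 = 17.9425 N*m
tau_payload = tau_max - tau_arm = 113 - 17.9425 = 95.0575
m_payload = tau_payload / (g*L) = 95.0575 / (9.81*0.31) = 31.2576

31.2576 kg


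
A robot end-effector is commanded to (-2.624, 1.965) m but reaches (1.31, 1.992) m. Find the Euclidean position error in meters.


dx = 1.31 - (-2.624) = 3.9340, dy = 1.992 - (1.965) = 0.0270
err = sqrt(15.476356 + 0.000729) = 3.9341

3.9341 m


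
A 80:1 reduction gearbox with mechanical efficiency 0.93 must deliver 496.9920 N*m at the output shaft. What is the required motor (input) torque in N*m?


tau_in = tau_out / (N * eta) = 496.9920 / (80 * 0.93) = 6.6800

6.6800 N*m
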